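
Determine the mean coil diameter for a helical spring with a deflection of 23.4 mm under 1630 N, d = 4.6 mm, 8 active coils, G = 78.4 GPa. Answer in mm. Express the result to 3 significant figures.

19.9 mm

Required rate k = F/δ = 1630/23.4 = 69.658 N/mm
D = (Gd⁴/(8N_a·k))^(1/3) = (78.4×10³·4.6⁴/(8·8·69.658))^(1/3)
  = (7874)^(1/3) = 19.8944 mm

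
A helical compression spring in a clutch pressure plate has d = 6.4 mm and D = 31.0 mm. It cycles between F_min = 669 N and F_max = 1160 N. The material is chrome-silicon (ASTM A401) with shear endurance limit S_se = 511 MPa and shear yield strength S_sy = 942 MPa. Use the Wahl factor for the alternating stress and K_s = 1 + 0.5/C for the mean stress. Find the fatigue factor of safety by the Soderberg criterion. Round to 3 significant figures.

1.95

C = D/d = 31.0/6.4 = 4.8438; K_W = (4C−1)/(4C−4)+0.615/C = 1.3221; K_s = 1+0.5/C = 1.1032
F_a = (F_max−F_min)/2 = 245.5 N; F_m = (F_max+F_min)/2 = 914.5 N
τ_a = K_W·8F_aD/(πd³) = 1.3221 × 73.929 = 97.74 MPa
τ_m = K_s·8F_mD/(πd³) = 1.1032 × 275.39 = 303.82 MPa
Soderberg: 1/n_f = τ_a/S_se + τ_m/S_sy = 97.74/511 + 303.82/942 = 0.19127 + 0.32252 = 0.51379
n_f = 1/0.51379 = 1.946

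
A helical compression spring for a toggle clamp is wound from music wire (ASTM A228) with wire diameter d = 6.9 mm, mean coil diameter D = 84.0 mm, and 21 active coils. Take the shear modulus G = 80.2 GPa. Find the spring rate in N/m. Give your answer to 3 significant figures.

1830 N/m

k = Gd⁴/(8D³N_a) = (80.2×10³ × 6.9⁴) / (8 × 84.0³ × 21)
  = 1.8179e+08 / 9.95743e+07 = 1.8257 N/mm = 1825.7 N/m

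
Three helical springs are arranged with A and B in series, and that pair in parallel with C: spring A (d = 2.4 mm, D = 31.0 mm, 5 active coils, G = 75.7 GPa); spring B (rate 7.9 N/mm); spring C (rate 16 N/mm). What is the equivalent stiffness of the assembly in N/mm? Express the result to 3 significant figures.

17.7 N/mm

k_A = Gd⁴/(8D³N_a) = (75.7×10³)(2.4⁴)/(8·31.0³·5) = 2.1076 N/mm
Springs A,B series: k_AB = 1/(1/2.1076+1/7.9) = 1.6638 N/mm; parallel with C: k_eq = 1.6638+16 = 17.664 N/mm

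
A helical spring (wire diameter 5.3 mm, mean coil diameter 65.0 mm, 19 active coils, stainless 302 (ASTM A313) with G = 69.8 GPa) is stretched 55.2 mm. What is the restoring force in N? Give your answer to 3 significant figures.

72.8 N

k = Gd⁴/(8D³N_a) = (69.8×10³)(5.3⁴)/(8·65.0³·19) = 1.3194 N/mm
F = k·δ = 1.3194 × 55.2 = 72.831 N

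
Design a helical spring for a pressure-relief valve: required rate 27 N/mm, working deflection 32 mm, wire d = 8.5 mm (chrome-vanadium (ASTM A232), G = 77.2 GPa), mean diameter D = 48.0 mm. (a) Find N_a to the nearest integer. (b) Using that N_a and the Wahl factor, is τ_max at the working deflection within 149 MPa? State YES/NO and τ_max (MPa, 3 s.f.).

N_a = Gd⁴/(8D³k) = (77.2×10³)(8.5⁴)/(8·48.0³·27) = 16.87 → N_a = 17
Actual rate k = Gd⁴/(8D³·17) = 26.794 N/mm
Working load F = kδ = 26.794·32 = 857.39 N
C = 48.0/8.5 = 5.6471; K_W = (4C−1)/(4C−4)+0.615/C = 1.2703
τ_max = K_W·8FD/(πd³) = 1.2703·170.65 = 216.78 MPa
τ_max > 149 MPa → exceeds allowable

(a) 17 coils; (b) NO, τ_max = 217 MPa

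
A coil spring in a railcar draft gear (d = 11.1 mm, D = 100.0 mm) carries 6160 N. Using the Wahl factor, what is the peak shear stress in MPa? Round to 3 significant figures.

1330 MPa

Spring index C = D/d = 100.0/11.1 = 9.0090
K_W = (4C−1)/(4C−4) + 0.615/C = 35.036/32.036 + 0.0683 = 1.1619
τ₀ = 8FD/(πd³) = 8·6160·100.0/(π·11.1³) = 4.928e+06/4296.5 = 1147 MPa
τ_max = K·τ₀ = 1.1619 × 1147 = 1332.7 MPa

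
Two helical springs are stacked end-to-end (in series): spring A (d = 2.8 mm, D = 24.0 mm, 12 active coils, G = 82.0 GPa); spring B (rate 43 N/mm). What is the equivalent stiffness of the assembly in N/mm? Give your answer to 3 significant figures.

k_A = Gd⁴/(8D³N_a) = (82.0×10³)(2.8⁴)/(8·24.0³·12) = 3.7979 N/mm
Series: 1/k_eq = 1/3.7979 + 1/43 = 0.28656; k_eq = 3.4897 N/mm

3.49 N/mm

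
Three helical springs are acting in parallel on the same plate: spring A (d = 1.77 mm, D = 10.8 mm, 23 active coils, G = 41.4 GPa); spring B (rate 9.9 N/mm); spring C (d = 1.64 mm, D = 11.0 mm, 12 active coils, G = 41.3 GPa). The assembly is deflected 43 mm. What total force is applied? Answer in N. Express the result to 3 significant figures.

k_A = Gd⁴/(8D³N_a) = (41.4×10³)(1.77⁴)/(8·10.8³·23) = 1.7531 N/mm
k_C = Gd⁴/(8D³N_a) = (41.3×10³)(1.64⁴)/(8·11.0³·12) = 2.3382 N/mm
Parallel: k_eq = 1.7531 + 9.9 + 2.3382 = 13.991 N/mm
F = k_eq·δ = 13.991·43 = 601.62 N

602 N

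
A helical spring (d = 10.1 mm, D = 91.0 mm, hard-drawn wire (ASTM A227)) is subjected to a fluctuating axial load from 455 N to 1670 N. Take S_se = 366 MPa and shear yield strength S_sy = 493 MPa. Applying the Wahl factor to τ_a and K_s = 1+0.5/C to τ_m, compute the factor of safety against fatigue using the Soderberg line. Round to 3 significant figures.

C = D/d = 91.0/10.1 = 9.0099; K_W = (4C−1)/(4C−4)+0.615/C = 1.1619; K_s = 1+0.5/C = 1.0555
F_a = (F_max−F_min)/2 = 607.5 N; F_m = (F_max+F_min)/2 = 1062.5 N
τ_a = K_W·8F_aD/(πd³) = 1.1619 × 136.64 = 158.76 MPa
τ_m = K_s·8F_mD/(πd³) = 1.0555 × 238.97 = 252.23 MPa
Soderberg: 1/n_f = τ_a/S_se + τ_m/S_sy = 158.76/366 + 252.23/493 = 0.43376 + 0.51163 = 0.94539
n_f = 1/0.94539 = 1.058

1.06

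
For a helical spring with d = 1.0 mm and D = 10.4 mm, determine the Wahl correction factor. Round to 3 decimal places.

C = D/d = 10.4/1.0 = 10.4000
K_W = (4C−1)/(4C−4) + 0.615/C = 40.600/37.600 + 0.0591 = 1.1389

1.139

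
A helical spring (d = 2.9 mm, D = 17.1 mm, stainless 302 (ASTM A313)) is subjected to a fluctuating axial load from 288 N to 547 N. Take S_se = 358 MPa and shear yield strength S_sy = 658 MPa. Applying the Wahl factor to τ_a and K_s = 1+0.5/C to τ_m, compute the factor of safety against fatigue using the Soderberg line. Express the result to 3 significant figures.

C = D/d = 17.1/2.9 = 5.8966; K_W = (4C−1)/(4C−4)+0.615/C = 1.2575; K_s = 1+0.5/C = 1.0848
F_a = (F_max−F_min)/2 = 129.5 N; F_m = (F_max+F_min)/2 = 417.5 N
τ_a = K_W·8F_aD/(πd³) = 1.2575 × 231.21 = 290.74 MPa
τ_m = K_s·8F_mD/(πd³) = 1.0848 × 745.42 = 808.62 MPa
Soderberg: 1/n_f = τ_a/S_se + τ_m/S_sy = 290.74/358 + 808.62/658 = 0.81213 + 1.22891 = 2.041
n_f = 1/2.041 = 0.4899

0.490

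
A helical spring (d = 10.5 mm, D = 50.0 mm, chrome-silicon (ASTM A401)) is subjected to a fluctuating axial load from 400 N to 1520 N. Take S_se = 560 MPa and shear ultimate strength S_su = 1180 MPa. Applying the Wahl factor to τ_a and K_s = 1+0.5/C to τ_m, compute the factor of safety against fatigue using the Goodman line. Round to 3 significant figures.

4.08

C = D/d = 50.0/10.5 = 4.7619; K_W = (4C−1)/(4C−4)+0.615/C = 1.3285; K_s = 1+0.5/C = 1.1050
F_a = (F_max−F_min)/2 = 560 N; F_m = (F_max+F_min)/2 = 960 N
τ_a = K_W·8F_aD/(πd³) = 1.3285 × 61.593 = 81.827 MPa
τ_m = K_s·8F_mD/(πd³) = 1.1050 × 105.59 = 116.67 MPa
Goodman: 1/n_f = τ_a/S_se + τ_m/S_su = 81.827/560 + 116.67/1180 = 0.14612 + 0.09888 = 0.245
n_f = 1/0.245 = 4.082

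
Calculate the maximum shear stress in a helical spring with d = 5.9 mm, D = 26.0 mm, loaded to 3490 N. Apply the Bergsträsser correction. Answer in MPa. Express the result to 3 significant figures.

Spring index C = D/d = 26.0/5.9 = 4.4068
K_B = (4C+2)/(4C−3) = 19.627/14.627 = 1.3418
τ₀ = 8FD/(πd³) = 8·3490·26.0/(π·5.9³) = 725920/645.22 = 1125.1 MPa
τ_max = K·τ₀ = 1.3418 × 1125.1 = 1509.7 MPa

1510 MPa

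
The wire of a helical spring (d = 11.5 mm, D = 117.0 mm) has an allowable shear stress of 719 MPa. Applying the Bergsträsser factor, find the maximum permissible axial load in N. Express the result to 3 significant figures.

3240 N

C = D/d = 117.0/11.5 = 10.1739
K_B = (4C+2)/(4C−3) = 42.696/37.696 = 1.1326
τ_max = K·8FD/(πd³) → F_max = τ_allow·πd³/(8DK)
F_max = 719·π·11.5³/(8·117.0·1.1326) = 3.4354e+06/1060.2 = 3240.4 N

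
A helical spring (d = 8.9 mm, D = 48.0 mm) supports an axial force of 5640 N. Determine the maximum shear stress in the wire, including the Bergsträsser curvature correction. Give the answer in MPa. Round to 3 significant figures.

1240 MPa

Spring index C = D/d = 48.0/8.9 = 5.3933
K_B = (4C+2)/(4C−3) = 23.573/18.573 = 1.2692
τ₀ = 8FD/(πd³) = 8·5640·48.0/(π·8.9³) = 2.16576e+06/2214.7 = 977.89 MPa
τ_max = K·τ₀ = 1.2692 × 977.89 = 1241.1 MPa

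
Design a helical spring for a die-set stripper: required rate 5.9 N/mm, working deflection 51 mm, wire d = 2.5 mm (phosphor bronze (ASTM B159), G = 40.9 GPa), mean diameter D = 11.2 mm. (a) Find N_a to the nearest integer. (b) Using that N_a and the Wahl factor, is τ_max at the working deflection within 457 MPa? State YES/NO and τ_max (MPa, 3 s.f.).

(a) 24 coils; (b) NO, τ_max = 746 MPa

N_a = Gd⁴/(8D³k) = (40.9×10³)(2.5⁴)/(8·11.2³·5.9) = 24.09 → N_a = 24
Actual rate k = Gd⁴/(8D³·24) = 5.9228 N/mm
Working load F = kδ = 5.9228·51 = 302.06 N
C = 11.2/2.5 = 4.4800; K_W = (4C−1)/(4C−4)+0.615/C = 1.3528
τ_max = K_W·8FD/(πd³) = 1.3528·551.36 = 745.88 MPa
τ_max > 457 MPa → exceeds allowable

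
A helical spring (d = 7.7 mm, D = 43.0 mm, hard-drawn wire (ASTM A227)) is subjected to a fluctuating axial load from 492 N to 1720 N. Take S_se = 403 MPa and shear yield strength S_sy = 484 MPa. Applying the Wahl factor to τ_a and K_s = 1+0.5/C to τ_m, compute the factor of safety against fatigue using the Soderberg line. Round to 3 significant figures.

C = D/d = 43.0/7.7 = 5.5844; K_W = (4C−1)/(4C−4)+0.615/C = 1.2737; K_s = 1+0.5/C = 1.0895
F_a = (F_max−F_min)/2 = 614 N; F_m = (F_max+F_min)/2 = 1106 N
τ_a = K_W·8F_aD/(πd³) = 1.2737 × 147.27 = 187.58 MPa
τ_m = K_s·8F_mD/(πd³) = 1.0895 × 265.27 = 289.02 MPa
Soderberg: 1/n_f = τ_a/S_se + τ_m/S_sy = 187.58/403 + 289.02/484 = 0.46545 + 0.59716 = 1.0626
n_f = 1/1.0626 = 0.9411

0.941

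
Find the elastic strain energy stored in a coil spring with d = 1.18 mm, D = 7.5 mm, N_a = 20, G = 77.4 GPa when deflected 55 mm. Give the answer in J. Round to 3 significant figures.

k = Gd⁴/(8D³N_a) = (77.4×10³)(1.18⁴)/(8·7.5³·20) = 2.2231 N/mm
U = ½kδ² = 0.5 × 2.2231 × 55² = 3362.5 N·mm = 3.3625 J

3.36 J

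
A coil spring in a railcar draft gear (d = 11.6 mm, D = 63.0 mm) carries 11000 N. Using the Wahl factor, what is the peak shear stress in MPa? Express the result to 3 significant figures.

Spring index C = D/d = 63.0/11.6 = 5.4310
K_W = (4C−1)/(4C−4) + 0.615/C = 20.724/17.724 + 0.1132 = 1.2825
τ₀ = 8FD/(πd³) = 8·11000·63.0/(π·11.6³) = 5.544e+06/4903.7 = 1130.6 MPa
τ_max = K·τ₀ = 1.2825 × 1130.6 = 1450 MPa

1450 MPa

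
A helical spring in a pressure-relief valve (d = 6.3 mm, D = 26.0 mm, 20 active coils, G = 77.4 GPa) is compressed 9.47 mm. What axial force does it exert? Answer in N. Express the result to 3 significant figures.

k = Gd⁴/(8D³N_a) = (77.4×10³)(6.3⁴)/(8·26.0³·20) = 43.357 N/mm
F = k·δ = 43.357 × 9.47 = 410.59 N

411 N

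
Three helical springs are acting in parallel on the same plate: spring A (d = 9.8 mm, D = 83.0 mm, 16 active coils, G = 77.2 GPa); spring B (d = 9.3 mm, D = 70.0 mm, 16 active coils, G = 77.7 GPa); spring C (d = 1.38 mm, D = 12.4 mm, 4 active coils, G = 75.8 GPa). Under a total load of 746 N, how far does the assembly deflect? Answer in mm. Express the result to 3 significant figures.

k_A = Gd⁴/(8D³N_a) = (77.2×10³)(9.8⁴)/(8·83.0³·16) = 9.7292 N/mm
k_B = Gd⁴/(8D³N_a) = (77.7×10³)(9.3⁴)/(8·70.0³·16) = 13.239 N/mm
k_C = Gd⁴/(8D³N_a) = (75.8×10³)(1.38⁴)/(8·12.4³·4) = 4.5058 N/mm
Parallel: k_eq = 9.7292 + 13.239 + 4.5058 = 27.474 N/mm
δ = F/k_eq = 746/27.474 = 27.153 mm

27.2 mm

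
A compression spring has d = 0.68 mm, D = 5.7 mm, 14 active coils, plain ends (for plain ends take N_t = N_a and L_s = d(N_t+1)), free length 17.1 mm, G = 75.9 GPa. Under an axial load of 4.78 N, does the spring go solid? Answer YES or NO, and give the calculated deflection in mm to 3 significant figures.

k = Gd⁴/(8D³N_a) = (75.9×10³)(0.68⁴)/(8·5.7³·14) = 0.78241 N/mm
N_t = 14; L_s = 0.68·15 = 10.2 mm; δ_solid = L₀ − L_s = 17.1 − 10.2 = 6.9 mm
δ = F/k = 4.78/0.78241 = 6.1093 mm
δ < δ_solid → spring does not go solid

NO, δ = 6.11 mm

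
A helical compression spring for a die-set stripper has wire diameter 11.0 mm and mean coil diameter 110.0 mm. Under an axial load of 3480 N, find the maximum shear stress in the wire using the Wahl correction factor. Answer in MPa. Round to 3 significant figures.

Spring index C = D/d = 110.0/11.0 = 10.0000
K_W = (4C−1)/(4C−4) + 0.615/C = 39.000/36.000 + 0.0615 = 1.1448
τ₀ = 8FD/(πd³) = 8·3480·110.0/(π·11.0³) = 3.0624e+06/4181.5 = 732.38 MPa
τ_max = K·τ₀ = 1.1448 × 732.38 = 838.45 MPa

838 MPa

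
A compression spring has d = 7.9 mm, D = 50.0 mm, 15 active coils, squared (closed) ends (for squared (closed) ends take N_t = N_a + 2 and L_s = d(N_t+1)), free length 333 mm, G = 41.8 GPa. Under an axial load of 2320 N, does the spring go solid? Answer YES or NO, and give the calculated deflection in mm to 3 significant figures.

k = Gd⁴/(8D³N_a) = (41.8×10³)(7.9⁴)/(8·50.0³·15) = 10.854 N/mm
N_t = 17; L_s = 7.9·18 = 142.2 mm; δ_solid = L₀ − L_s = 333 − 142.2 = 190.8 mm
δ = F/k = 2320/10.854 = 213.74 mm
δ ≥ δ_solid → spring goes solid

YES, δ = 214 mm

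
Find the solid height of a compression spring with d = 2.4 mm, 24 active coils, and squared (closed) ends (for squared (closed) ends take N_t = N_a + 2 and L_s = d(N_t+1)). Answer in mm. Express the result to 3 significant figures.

64.8 mm

squared (closed) ends: N_t = N_a + 2 = 24 + 2 = 26
L_s = d·(N_t+1) = 2.4 × 27 = 64.8 mm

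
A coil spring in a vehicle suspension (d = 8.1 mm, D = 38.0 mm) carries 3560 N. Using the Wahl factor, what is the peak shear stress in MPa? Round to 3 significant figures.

865 MPa

Spring index C = D/d = 38.0/8.1 = 4.6914
K_W = (4C−1)/(4C−4) + 0.615/C = 17.765/14.765 + 0.1311 = 1.3343
τ₀ = 8FD/(πd³) = 8·3560·38.0/(π·8.1³) = 1.08224e+06/1669.6 = 648.21 MPa
τ_max = K·τ₀ = 1.3343 × 648.21 = 864.89 MPa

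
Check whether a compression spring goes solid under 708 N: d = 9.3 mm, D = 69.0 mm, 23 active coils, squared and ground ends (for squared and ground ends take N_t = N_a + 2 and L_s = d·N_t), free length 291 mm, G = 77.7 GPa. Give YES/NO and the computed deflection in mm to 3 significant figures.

k = Gd⁴/(8D³N_a) = (77.7×10³)(9.3⁴)/(8·69.0³·23) = 9.6159 N/mm
N_t = 25; L_s = 9.3·25 = 232.5 mm; δ_solid = L₀ − L_s = 291 − 232.5 = 58.5 mm
δ = F/k = 708/9.6159 = 73.628 mm
δ ≥ δ_solid → spring goes solid

YES, δ = 73.6 mm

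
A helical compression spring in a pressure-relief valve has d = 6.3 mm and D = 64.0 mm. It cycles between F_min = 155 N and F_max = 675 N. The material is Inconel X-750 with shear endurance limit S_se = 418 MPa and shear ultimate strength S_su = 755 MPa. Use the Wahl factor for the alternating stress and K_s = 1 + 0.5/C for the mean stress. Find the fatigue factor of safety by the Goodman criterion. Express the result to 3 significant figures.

C = D/d = 64.0/6.3 = 10.1587; K_W = (4C−1)/(4C−4)+0.615/C = 1.1424; K_s = 1+0.5/C = 1.0492
F_a = (F_max−F_min)/2 = 260 N; F_m = (F_max+F_min)/2 = 415 N
τ_a = K_W·8F_aD/(πd³) = 1.1424 × 169.46 = 193.6 MPa
τ_m = K_s·8F_mD/(πd³) = 1.0492 × 270.49 = 283.8 MPa
Goodman: 1/n_f = τ_a/S_se + τ_m/S_su = 193.6/418 + 283.8/755 = 0.46315 + 0.37589 = 0.83905
n_f = 1/0.83905 = 1.192

1.19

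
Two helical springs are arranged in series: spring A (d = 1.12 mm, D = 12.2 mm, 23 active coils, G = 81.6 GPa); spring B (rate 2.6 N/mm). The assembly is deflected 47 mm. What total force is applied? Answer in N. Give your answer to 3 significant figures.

k_A = Gd⁴/(8D³N_a) = (81.6×10³)(1.12⁴)/(8·12.2³·23) = 0.3843 N/mm
Series: 1/k_eq = 1/0.3843 + 1/2.6 = 2.9868; k_eq = 0.33481 N/mm
F = k_eq·δ = 0.33481·47 = 15.736 N

15.7 N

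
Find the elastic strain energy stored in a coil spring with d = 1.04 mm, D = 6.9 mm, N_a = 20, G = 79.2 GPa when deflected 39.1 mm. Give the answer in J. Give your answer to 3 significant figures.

1.35 J

k = Gd⁴/(8D³N_a) = (79.2×10³)(1.04⁴)/(8·6.9³·20) = 1.7628 N/mm
U = ½kδ² = 0.5 × 1.7628 × 39.1² = 1347.5 N·mm = 1.3475 J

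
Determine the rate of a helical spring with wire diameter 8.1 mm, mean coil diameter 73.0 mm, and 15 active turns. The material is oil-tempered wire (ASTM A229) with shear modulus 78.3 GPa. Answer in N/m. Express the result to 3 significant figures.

7220 N/m

k = Gd⁴/(8D³N_a) = (78.3×10³ × 8.1⁴) / (8 × 73.0³ × 15)
  = 3.37056e+08 / 4.6682e+07 = 7.2202 N/mm = 7220.2 N/m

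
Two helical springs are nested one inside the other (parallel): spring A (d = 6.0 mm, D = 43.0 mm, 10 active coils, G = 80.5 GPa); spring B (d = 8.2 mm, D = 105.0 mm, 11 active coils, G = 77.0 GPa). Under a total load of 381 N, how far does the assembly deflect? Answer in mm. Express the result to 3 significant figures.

19.2 mm

k_A = Gd⁴/(8D³N_a) = (80.5×10³)(6.0⁴)/(8·43.0³·10) = 16.402 N/mm
k_B = Gd⁴/(8D³N_a) = (77.0×10³)(8.2⁴)/(8·105.0³·11) = 3.4174 N/mm
Parallel: k_eq = 16.402 + 3.4174 = 19.82 N/mm
δ = F/k_eq = 381/19.82 = 19.223 mm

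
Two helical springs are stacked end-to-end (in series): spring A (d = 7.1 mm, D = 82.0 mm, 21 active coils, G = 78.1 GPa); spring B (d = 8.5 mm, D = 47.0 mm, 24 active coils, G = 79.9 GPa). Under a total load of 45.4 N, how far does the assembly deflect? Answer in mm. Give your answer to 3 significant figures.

23.4 mm

k_A = Gd⁴/(8D³N_a) = (78.1×10³)(7.1⁴)/(8·82.0³·21) = 2.1426 N/mm
k_B = Gd⁴/(8D³N_a) = (79.9×10³)(8.5⁴)/(8·47.0³·24) = 20.923 N/mm
Series: 1/k_eq = 1/2.1426 + 1/20.923 = 0.51452; k_eq = 1.9435 N/mm
δ = F/k_eq = 45.4/1.9435 = 23.359 mm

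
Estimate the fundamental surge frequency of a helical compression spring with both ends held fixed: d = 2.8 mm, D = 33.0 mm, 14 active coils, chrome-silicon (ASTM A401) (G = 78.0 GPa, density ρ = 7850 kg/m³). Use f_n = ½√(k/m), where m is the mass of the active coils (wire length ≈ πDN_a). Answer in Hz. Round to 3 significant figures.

65.2 Hz

k = Gd⁴/(8D³N_a) = (78.0×10³)(2.8⁴)/(8·33.0³·14) = 1.1912 N/mm = 1191.2 N/m
Wire length L = πDN_a = π·33.0·14 = 1451.4 mm
m = ρ·(πd²/4)·L = 7850 × 6.1575×10⁻⁶ m² × 1.4514 m = 0.070156 kg
f_n = ½√(k/m) = 0.5·√(1191.2/0.070156) = 0.5·√(16979) = 65.151 Hz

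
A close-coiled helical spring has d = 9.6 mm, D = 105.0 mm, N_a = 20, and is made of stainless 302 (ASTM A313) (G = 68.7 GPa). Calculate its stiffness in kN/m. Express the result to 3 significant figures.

k = Gd⁴/(8D³N_a) = (68.7×10³ × 9.6⁴) / (8 × 105.0³ × 20)
  = 5.83501e+08 / 1.8522e+08 = 3.1503 N/mm

3.15 kN/m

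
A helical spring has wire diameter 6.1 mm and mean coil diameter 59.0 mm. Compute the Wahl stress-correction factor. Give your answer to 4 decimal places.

1.1501

C = D/d = 59.0/6.1 = 9.6721
K_W = (4C−1)/(4C−4) + 0.615/C = 37.689/34.689 + 0.0636 = 1.1501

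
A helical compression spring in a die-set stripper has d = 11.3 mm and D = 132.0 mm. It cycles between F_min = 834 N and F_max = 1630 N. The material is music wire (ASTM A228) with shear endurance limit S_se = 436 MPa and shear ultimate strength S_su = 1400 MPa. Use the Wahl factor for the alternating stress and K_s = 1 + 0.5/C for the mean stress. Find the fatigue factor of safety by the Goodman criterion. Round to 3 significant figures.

C = D/d = 132.0/11.3 = 11.6814; K_W = (4C−1)/(4C−4)+0.615/C = 1.1229; K_s = 1+0.5/C = 1.0428
F_a = (F_max−F_min)/2 = 398 N; F_m = (F_max+F_min)/2 = 1232 N
τ_a = K_W·8F_aD/(πd³) = 1.1229 × 92.718 = 104.11 MPa
τ_m = K_s·8F_mD/(πd³) = 1.0428 × 287 = 299.29 MPa
Goodman: 1/n_f = τ_a/S_se + τ_m/S_su = 104.11/436 + 299.29/1400 = 0.23878 + 0.21378 = 0.45256
n_f = 1/0.45256 = 2.21

2.21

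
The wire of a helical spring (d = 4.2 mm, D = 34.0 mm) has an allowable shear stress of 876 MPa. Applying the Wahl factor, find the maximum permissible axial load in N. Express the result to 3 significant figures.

C = D/d = 34.0/4.2 = 8.0952
K_W = (4C−1)/(4C−4) + 0.615/C = 31.381/28.381 + 0.0760 = 1.1817
τ_max = K·8FD/(πd³) → F_max = τ_allow·πd³/(8DK)
F_max = 876·π·4.2³/(8·34.0·1.1817) = 2.0389e+05/321.42 = 634.36 N

634 N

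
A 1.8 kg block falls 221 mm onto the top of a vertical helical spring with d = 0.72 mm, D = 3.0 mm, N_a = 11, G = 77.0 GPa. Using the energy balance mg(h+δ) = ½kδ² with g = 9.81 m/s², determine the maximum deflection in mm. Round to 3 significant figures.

32.0 mm

k = Gd⁴/(8D³N_a) = (77.0×10³)(0.72⁴)/(8·3.0³·11) = 8.7091 N/mm
W = mg = 1.8 × 9.81 = 17.658 N
½kδ² − Wδ − Wh = 0 → δ = (W + √(W² + 2kWh))/k
δ = (17.658 + √(311.8 + 67973.3))/8.7091 = (17.658 + 261.31)/8.7091 = 32.032 mm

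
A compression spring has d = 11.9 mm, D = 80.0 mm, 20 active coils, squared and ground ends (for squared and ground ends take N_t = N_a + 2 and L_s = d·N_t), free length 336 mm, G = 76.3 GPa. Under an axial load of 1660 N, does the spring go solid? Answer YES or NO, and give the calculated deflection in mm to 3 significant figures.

k = Gd⁴/(8D³N_a) = (76.3×10³)(11.9⁴)/(8·80.0³·20) = 18.678 N/mm
N_t = 22; L_s = 11.9·22 = 261.8 mm; δ_solid = L₀ − L_s = 336 − 261.8 = 74.2 mm
δ = F/k = 1660/18.678 = 88.876 mm
δ ≥ δ_solid → spring goes solid

YES, δ = 88.9 mm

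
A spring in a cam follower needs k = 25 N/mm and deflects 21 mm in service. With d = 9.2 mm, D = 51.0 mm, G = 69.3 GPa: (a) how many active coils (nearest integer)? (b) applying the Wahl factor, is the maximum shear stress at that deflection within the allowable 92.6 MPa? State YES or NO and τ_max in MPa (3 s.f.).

(a) 19 coils; (b) NO, τ_max = 110 MPa

N_a = Gd⁴/(8D³k) = (69.3×10³)(9.2⁴)/(8·51.0³·25) = 18.71 → N_a = 19
Actual rate k = Gd⁴/(8D³·19) = 24.622 N/mm
Working load F = kδ = 24.622·21 = 517.07 N
C = 51.0/9.2 = 5.5435; K_W = (4C−1)/(4C−4)+0.615/C = 1.2760
τ_max = K_W·8FD/(πd³) = 1.2760·86.238 = 110.04 MPa
τ_max > 92.6 MPa → exceeds allowable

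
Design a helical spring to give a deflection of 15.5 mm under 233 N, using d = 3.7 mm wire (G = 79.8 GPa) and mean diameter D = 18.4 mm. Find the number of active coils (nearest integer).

Required rate k = F/δ = 233/15.5 = 15.032 N/mm
N_a = Gd⁴/(8D³k) = (79.8×10³ × 3.7⁴)/(8 × 18.4³ × 15.032)
    = 1.49558e+07 / 749148 = 19.96 → 20 coils

20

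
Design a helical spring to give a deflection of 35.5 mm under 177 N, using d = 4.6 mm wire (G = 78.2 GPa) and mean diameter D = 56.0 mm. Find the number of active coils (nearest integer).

5

Required rate k = F/δ = 177/35.5 = 4.9859 N/mm
N_a = Gd⁴/(8D³k) = (78.2×10³ × 4.6⁴)/(8 × 56.0³ × 4.9859)
    = 3.50137e+07 / 7.00485e+06 = 4.998 → 5 coils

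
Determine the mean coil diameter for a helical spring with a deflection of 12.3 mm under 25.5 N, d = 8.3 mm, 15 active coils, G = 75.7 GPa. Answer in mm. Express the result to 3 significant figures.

113 mm

Required rate k = F/δ = 25.5/12.3 = 2.0732 N/mm
D = (Gd⁴/(8N_a·k))^(1/3) = (75.7×10³·8.3⁴/(8·15·2.0732))^(1/3)
  = (1.44408e+06)^(1/3) = 113.0309 mm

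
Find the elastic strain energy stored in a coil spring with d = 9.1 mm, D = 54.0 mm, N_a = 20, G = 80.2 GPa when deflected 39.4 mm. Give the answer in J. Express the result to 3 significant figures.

k = Gd⁴/(8D³N_a) = (80.2×10³)(9.1⁴)/(8·54.0³·20) = 21.829 N/mm
U = ½kδ² = 0.5 × 21.829 × 39.4² = 16943 N·mm = 16.943 J

16.9 J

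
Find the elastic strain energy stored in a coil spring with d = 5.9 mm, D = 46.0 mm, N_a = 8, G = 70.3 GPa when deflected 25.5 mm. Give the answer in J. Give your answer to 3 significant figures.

k = Gd⁴/(8D³N_a) = (70.3×10³)(5.9⁴)/(8·46.0³·8) = 13.674 N/mm
U = ½kδ² = 0.5 × 13.674 × 25.5² = 4445.9 N·mm = 4.4459 J

4.45 J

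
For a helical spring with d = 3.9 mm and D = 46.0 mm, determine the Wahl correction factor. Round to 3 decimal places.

1.122

C = D/d = 46.0/3.9 = 11.7949
K_W = (4C−1)/(4C−4) + 0.615/C = 46.179/43.179 + 0.0521 = 1.1216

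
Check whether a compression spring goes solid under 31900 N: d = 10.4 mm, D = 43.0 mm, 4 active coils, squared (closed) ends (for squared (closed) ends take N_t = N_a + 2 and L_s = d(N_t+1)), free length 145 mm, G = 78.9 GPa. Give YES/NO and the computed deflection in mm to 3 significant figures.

YES, δ = 87.9 mm

k = Gd⁴/(8D³N_a) = (78.9×10³)(10.4⁴)/(8·43.0³·4) = 362.79 N/mm
N_t = 6; L_s = 10.4·7 = 72.8 mm; δ_solid = L₀ − L_s = 145 − 72.8 = 72.2 mm
δ = F/k = 31900/362.79 = 87.93 mm
δ ≥ δ_solid → spring goes solid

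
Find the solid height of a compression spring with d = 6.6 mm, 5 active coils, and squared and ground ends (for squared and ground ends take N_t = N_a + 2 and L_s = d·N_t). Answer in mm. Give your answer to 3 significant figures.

squared and ground ends: N_t = N_a + 2 = 5 + 2 = 7
L_s = d·N_t = 6.6 × 7 = 46.2 mm

46.2 mm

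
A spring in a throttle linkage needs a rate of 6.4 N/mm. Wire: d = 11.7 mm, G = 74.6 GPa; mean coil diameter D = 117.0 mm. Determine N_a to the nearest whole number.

N_a = Gd⁴/(8D³k) = (74.6×10³ × 11.7⁴)/(8 × 117.0³ × 6.4)
    = 1.39792e+09 / 8.20026e+07 = 17.05 → 17 coils

17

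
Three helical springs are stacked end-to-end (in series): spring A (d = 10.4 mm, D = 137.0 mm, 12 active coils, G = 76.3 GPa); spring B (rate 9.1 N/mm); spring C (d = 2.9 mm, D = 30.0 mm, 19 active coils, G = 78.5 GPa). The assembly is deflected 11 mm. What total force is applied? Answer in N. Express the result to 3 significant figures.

k_A = Gd⁴/(8D³N_a) = (76.3×10³)(10.4⁴)/(8·137.0³·12) = 3.616 N/mm
k_C = Gd⁴/(8D³N_a) = (78.5×10³)(2.9⁴)/(8·30.0³·19) = 1.3529 N/mm
Series: 1/k_eq = 1/3.616 + 1/9.1 + 1/1.3529 = 1.1256; k_eq = 0.8884 N/mm
F = k_eq·δ = 0.8884·11 = 9.7725 N

9.77 N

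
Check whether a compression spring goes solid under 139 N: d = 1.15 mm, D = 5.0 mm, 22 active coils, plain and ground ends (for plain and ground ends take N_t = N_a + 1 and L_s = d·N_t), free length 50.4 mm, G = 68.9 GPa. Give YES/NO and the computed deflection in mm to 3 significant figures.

YES, δ = 25.4 mm

k = Gd⁴/(8D³N_a) = (68.9×10³)(1.15⁴)/(8·5.0³·22) = 5.4776 N/mm
N_t = 23; L_s = 1.15·23 = 26.45 mm; δ_solid = L₀ − L_s = 50.4 − 26.45 = 23.95 mm
δ = F/k = 139/5.4776 = 25.376 mm
δ ≥ δ_solid → spring goes solid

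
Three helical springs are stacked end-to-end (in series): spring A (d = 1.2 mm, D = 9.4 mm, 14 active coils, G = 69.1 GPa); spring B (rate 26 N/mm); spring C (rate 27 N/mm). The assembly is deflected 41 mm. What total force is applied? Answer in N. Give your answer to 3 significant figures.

k_A = Gd⁴/(8D³N_a) = (69.1×10³)(1.2⁴)/(8·9.4³·14) = 1.5403 N/mm
Series: 1/k_eq = 1/1.5403 + 1/26 + 1/27 = 0.72473; k_eq = 1.3798 N/mm
F = k_eq·δ = 1.3798·41 = 56.573 N

56.6 N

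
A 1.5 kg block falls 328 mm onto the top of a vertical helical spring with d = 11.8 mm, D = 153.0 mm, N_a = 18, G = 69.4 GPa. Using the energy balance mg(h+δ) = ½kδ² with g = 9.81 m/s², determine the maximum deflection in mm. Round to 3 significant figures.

66.7 mm

k = Gd⁴/(8D³N_a) = (69.4×10³)(11.8⁴)/(8·153.0³·18) = 2.6089 N/mm
W = mg = 1.5 × 9.81 = 14.715 N
½kδ² − Wδ − Wh = 0 → δ = (W + √(W² + 2kWh))/k
δ = (14.715 + √(216.53 + 25183.4))/2.6089 = (14.715 + 159.37)/2.6089 = 66.73 mm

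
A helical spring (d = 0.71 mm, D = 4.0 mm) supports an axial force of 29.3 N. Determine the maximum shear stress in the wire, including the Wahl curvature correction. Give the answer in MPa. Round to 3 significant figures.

Spring index C = D/d = 4.0/0.71 = 5.6338
K_W = (4C−1)/(4C−4) + 0.615/C = 21.535/18.535 + 0.1092 = 1.2710
τ₀ = 8FD/(πd³) = 8·29.3·4.0/(π·0.71³) = 937.6/1.1244 = 833.86 MPa
τ_max = K·τ₀ = 1.2710 × 833.86 = 1059.8 MPa

1060 MPa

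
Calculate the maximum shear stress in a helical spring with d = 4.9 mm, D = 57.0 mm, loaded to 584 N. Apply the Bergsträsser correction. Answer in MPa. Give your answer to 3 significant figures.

Spring index C = D/d = 57.0/4.9 = 11.6327
K_B = (4C+2)/(4C−3) = 48.531/43.531 = 1.1149
τ₀ = 8FD/(πd³) = 8·584·57.0/(π·4.9³) = 266304/369.61 = 720.51 MPa
τ_max = K·τ₀ = 1.1149 × 720.51 = 803.27 MPa

803 MPa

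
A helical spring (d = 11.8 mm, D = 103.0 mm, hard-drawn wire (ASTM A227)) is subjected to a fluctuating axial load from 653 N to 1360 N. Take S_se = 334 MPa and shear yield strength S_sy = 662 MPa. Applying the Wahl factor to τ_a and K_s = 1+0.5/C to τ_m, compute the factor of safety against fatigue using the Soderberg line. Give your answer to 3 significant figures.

C = D/d = 103.0/11.8 = 8.7288; K_W = (4C−1)/(4C−4)+0.615/C = 1.1675; K_s = 1+0.5/C = 1.0573
F_a = (F_max−F_min)/2 = 353.5 N; F_m = (F_max+F_min)/2 = 1006.5 N
τ_a = K_W·8F_aD/(πd³) = 1.1675 × 56.431 = 65.883 MPa
τ_m = K_s·8F_mD/(πd³) = 1.0573 × 160.67 = 169.88 MPa
Soderberg: 1/n_f = τ_a/S_se + τ_m/S_sy = 65.883/334 + 169.88/662 = 0.19726 + 0.25661 = 0.45387
n_f = 1/0.45387 = 2.203

2.20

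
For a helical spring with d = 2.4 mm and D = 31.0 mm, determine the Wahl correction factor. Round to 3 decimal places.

1.111

C = D/d = 31.0/2.4 = 12.9167
K_W = (4C−1)/(4C−4) + 0.615/C = 50.667/47.667 + 0.0476 = 1.1105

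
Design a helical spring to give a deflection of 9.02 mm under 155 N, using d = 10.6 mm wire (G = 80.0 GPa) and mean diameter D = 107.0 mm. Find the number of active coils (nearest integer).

6

Required rate k = F/δ = 155/9.02 = 17.184 N/mm
N_a = Gd⁴/(8D³k) = (80.0×10³ × 10.6⁴)/(8 × 107.0³ × 17.184)
    = 1.00998e+09 / 1.68409e+08 = 5.997 → 6 coils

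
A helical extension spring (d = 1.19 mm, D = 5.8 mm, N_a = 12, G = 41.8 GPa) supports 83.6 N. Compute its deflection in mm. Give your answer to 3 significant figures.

k = Gd⁴/(8D³N_a) = (41.8×10³)(1.19⁴)/(8·5.8³·12) = 4.4752 N/mm
δ = F/k = 83.6 / 4.4752 = 18.681 mm

18.7 mm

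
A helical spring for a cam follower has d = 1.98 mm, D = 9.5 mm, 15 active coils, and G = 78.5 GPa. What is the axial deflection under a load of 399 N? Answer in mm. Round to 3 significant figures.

k = Gd⁴/(8D³N_a) = (78.5×10³)(1.98⁴)/(8·9.5³·15) = 11.727 N/mm
δ = F/k = 399 / 11.727 = 34.025 mm

34.0 mm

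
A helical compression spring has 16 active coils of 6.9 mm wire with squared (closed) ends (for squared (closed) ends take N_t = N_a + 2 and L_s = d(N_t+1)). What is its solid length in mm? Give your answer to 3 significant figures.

squared (closed) ends: N_t = N_a + 2 = 16 + 2 = 18
L_s = d·(N_t+1) = 6.9 × 19 = 131.1 mm

131 mm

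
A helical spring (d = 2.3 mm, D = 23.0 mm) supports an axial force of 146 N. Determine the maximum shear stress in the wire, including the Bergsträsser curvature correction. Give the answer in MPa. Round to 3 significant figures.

798 MPa

Spring index C = D/d = 23.0/2.3 = 10.0000
K_B = (4C+2)/(4C−3) = 42.000/37.000 = 1.1351
τ₀ = 8FD/(πd³) = 8·146·23.0/(π·2.3³) = 26864/38.224 = 702.81 MPa
τ_max = K·τ₀ = 1.1351 × 702.81 = 797.78 MPa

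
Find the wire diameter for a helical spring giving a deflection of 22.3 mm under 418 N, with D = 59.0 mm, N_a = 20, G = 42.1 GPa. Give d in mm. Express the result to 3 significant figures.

11.0 mm

Required rate k = F/δ = 418/22.3 = 18.744 N/mm
d = (8D³N_a·k / G)^(1/4) = (8·59.0³·20·18.744 / (42.1×10³))^0.25
  = (14631)^0.25 = 10.9981 mm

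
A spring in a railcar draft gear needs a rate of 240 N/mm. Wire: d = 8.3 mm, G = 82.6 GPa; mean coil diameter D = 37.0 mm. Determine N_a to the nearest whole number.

N_a = Gd⁴/(8D³k) = (82.6×10³ × 8.3⁴)/(8 × 37.0³ × 240)
    = 3.92006e+08 / 9.72538e+07 = 4.031 → 4 coils

4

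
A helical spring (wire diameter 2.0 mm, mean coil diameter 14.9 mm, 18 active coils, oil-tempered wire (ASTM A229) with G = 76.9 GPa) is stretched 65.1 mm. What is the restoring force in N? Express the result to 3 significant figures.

168 N

k = Gd⁴/(8D³N_a) = (76.9×10³)(2.0⁴)/(8·14.9³·18) = 2.583 N/mm
F = k·δ = 2.583 × 65.1 = 168.15 N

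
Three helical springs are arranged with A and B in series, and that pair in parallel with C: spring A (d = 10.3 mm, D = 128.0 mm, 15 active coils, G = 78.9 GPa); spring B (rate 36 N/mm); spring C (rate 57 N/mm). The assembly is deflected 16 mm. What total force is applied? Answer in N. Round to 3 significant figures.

963 N

k_A = Gd⁴/(8D³N_a) = (78.9×10³)(10.3⁴)/(8·128.0³·15) = 3.5287 N/mm
Springs A,B series: k_AB = 1/(1/3.5287+1/36) = 3.2137 N/mm; parallel with C: k_eq = 3.2137+57 = 60.214 N/mm
F = k_eq·δ = 60.214·16 = 963.42 N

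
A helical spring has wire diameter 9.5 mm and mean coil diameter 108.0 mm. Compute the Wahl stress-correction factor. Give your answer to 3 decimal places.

C = D/d = 108.0/9.5 = 11.3684
K_W = (4C−1)/(4C−4) + 0.615/C = 44.474/41.474 + 0.0541 = 1.1264

1.126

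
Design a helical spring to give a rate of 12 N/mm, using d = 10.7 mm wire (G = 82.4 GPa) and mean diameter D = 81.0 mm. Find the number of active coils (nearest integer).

21

N_a = Gd⁴/(8D³k) = (82.4×10³ × 10.7⁴)/(8 × 81.0³ × 12)
    = 1.0801e+09 / 5.10183e+07 = 21.17 → 21 coils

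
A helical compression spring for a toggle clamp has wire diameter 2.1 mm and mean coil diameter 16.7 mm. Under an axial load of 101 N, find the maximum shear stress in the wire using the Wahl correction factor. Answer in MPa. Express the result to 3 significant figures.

Spring index C = D/d = 16.7/2.1 = 7.9524
K_W = (4C−1)/(4C−4) + 0.615/C = 30.810/27.810 + 0.0773 = 1.1852
τ₀ = 8FD/(πd³) = 8·101·16.7/(π·2.1³) = 13493.6/29.094 = 463.79 MPa
τ_max = K·τ₀ = 1.1852 × 463.79 = 549.69 MPa

550 MPa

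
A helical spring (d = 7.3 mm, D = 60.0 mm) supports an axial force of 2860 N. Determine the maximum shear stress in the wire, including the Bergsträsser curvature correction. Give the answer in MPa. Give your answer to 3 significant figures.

1310 MPa

Spring index C = D/d = 60.0/7.3 = 8.2192
K_B = (4C+2)/(4C−3) = 34.877/29.877 = 1.1674
τ₀ = 8FD/(πd³) = 8·2860·60.0/(π·7.3³) = 1.3728e+06/1222.1 = 1123.3 MPa
τ_max = K·τ₀ = 1.1674 × 1123.3 = 1311.3 MPa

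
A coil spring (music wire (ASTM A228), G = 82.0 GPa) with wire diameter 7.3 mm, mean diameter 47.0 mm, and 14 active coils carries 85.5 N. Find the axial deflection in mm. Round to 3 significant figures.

4.27 mm

k = Gd⁴/(8D³N_a) = (82.0×10³)(7.3⁴)/(8·47.0³·14) = 20.026 N/mm
δ = F/k = 85.5 / 20.026 = 4.2695 mm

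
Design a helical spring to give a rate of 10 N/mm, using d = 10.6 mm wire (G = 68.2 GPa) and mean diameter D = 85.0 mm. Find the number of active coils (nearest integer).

N_a = Gd⁴/(8D³k) = (68.2×10³ × 10.6⁴)/(8 × 85.0³ × 10)
    = 8.61009e+08 / 4.913e+07 = 17.53 → 18 coils

18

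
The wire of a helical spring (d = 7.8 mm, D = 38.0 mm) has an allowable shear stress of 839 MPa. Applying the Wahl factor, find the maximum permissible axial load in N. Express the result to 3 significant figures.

C = D/d = 38.0/7.8 = 4.8718
K_W = (4C−1)/(4C−4) + 0.615/C = 18.487/15.487 + 0.1262 = 1.3199
τ_max = K·8FD/(πd³) → F_max = τ_allow·πd³/(8DK)
F_max = 839·π·7.8³/(8·38.0·1.3199) = 1.2508e+06/401.26 = 3117.2 N

3120 N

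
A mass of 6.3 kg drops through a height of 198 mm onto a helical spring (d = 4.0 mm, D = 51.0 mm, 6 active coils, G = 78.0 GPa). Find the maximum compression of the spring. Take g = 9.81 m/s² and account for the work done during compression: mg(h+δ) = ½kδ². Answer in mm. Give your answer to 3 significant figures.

110 mm

k = Gd⁴/(8D³N_a) = (78.0×10³)(4.0⁴)/(8·51.0³·6) = 3.136 N/mm
W = mg = 6.3 × 9.81 = 61.803 N
½kδ² − Wδ − Wh = 0 → δ = (W + √(W² + 2kWh))/k
δ = (61.803 + √(3819.6 + 76751.6))/3.136 = (61.803 + 283.85)/3.136 = 110.22 mm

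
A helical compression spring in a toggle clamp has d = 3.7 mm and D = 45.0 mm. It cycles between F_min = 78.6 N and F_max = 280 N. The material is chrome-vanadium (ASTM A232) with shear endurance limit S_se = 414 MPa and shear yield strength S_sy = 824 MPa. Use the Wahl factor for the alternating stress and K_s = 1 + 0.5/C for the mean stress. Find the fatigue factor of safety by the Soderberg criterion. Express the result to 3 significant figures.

0.887

C = D/d = 45.0/3.7 = 12.1622; K_W = (4C−1)/(4C−4)+0.615/C = 1.1178; K_s = 1+0.5/C = 1.0411
F_a = (F_max−F_min)/2 = 100.7 N; F_m = (F_max+F_min)/2 = 179.3 N
τ_a = K_W·8F_aD/(πd³) = 1.1178 × 227.81 = 254.64 MPa
τ_m = K_s·8F_mD/(πd³) = 1.0411 × 405.63 = 422.3 MPa
Soderberg: 1/n_f = τ_a/S_se + τ_m/S_sy = 254.64/414 + 422.3/824 = 0.61507 + 0.51250 = 1.1276
n_f = 1/1.1276 = 0.8869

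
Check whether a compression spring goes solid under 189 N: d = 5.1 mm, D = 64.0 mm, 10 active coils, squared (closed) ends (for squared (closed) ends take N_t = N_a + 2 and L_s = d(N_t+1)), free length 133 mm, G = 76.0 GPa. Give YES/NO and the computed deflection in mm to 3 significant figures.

YES, δ = 77.1 mm

k = Gd⁴/(8D³N_a) = (76.0×10³)(5.1⁴)/(8·64.0³·10) = 2.4517 N/mm
N_t = 12; L_s = 5.1·13 = 66.3 mm; δ_solid = L₀ − L_s = 133 − 66.3 = 66.7 mm
δ = F/k = 189/2.4517 = 77.09 mm
δ ≥ δ_solid → spring goes solid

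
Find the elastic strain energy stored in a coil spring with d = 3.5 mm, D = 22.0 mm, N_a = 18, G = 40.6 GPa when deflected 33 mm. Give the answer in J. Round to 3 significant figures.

2.16 J

k = Gd⁴/(8D³N_a) = (40.6×10³)(3.5⁴)/(8·22.0³·18) = 3.9734 N/mm
U = ½kδ² = 0.5 × 3.9734 × 33² = 2163.5 N·mm = 2.1635 J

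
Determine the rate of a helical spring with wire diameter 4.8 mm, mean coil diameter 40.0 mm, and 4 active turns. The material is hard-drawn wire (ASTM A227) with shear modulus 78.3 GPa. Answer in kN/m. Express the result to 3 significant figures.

k = Gd⁴/(8D³N_a) = (78.3×10³ × 4.8⁴) / (8 × 40.0³ × 4)
  = 4.15649e+07 / 2.048e+06 = 20.295 N/mm

20.3 kN/m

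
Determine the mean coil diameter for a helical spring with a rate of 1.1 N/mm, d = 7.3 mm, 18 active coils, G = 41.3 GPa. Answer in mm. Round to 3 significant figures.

D = (Gd⁴/(8N_a·k))^(1/3) = (41.3×10³·7.3⁴/(8·18·1.1))^(1/3)
  = (740434)^(1/3) = 90.4681 mm

90.5 mm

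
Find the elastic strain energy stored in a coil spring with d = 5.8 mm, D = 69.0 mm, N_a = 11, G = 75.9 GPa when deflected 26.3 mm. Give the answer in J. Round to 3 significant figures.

k = Gd⁴/(8D³N_a) = (75.9×10³)(5.8⁴)/(8·69.0³·11) = 2.9711 N/mm
U = ½kδ² = 0.5 × 2.9711 × 26.3² = 1027.6 N·mm = 1.0276 J

1.03 J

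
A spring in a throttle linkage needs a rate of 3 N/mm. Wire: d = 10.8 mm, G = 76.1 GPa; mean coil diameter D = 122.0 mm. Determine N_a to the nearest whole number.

N_a = Gd⁴/(8D³k) = (76.1×10³ × 10.8⁴)/(8 × 122.0³ × 3)
    = 1.03533e+09 / 4.35804e+07 = 23.76 → 24 coils

24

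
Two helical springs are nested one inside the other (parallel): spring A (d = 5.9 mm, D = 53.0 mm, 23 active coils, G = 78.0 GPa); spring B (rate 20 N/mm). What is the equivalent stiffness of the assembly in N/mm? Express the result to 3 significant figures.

k_A = Gd⁴/(8D³N_a) = (78.0×10³)(5.9⁴)/(8·53.0³·23) = 3.4503 N/mm
Parallel: k_eq = 3.4503 + 20 = 23.45 N/mm

23.5 N/mm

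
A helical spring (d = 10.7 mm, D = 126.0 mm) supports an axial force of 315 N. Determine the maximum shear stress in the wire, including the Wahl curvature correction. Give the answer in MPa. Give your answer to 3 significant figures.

92.6 MPa

Spring index C = D/d = 126.0/10.7 = 11.7757
K_W = (4C−1)/(4C−4) + 0.615/C = 46.103/43.103 + 0.0522 = 1.1218
τ₀ = 8FD/(πd³) = 8·315·126.0/(π·10.7³) = 317520/3848.6 = 82.503 MPa
τ_max = K·τ₀ = 1.1218 × 82.503 = 92.554 MPa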